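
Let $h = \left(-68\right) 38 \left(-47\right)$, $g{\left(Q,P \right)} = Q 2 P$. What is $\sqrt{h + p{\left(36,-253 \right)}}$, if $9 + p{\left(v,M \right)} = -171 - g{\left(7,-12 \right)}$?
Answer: $2 \sqrt{30359} \approx 348.48$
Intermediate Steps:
$g{\left(Q,P \right)} = 2 P Q$ ($g{\left(Q,P \right)} = 2 Q P = 2 P Q$)
$p{\left(v,M \right)} = -12$ ($p{\left(v,M \right)} = -9 - \left(171 + 2 \left(-12\right) 7\right) = -9 - 3 = -12$)
$h = 121448$ ($h = \left(-2584\right) \left(-47\right) = 121448$)
$\sqrt{h + p{\left(36,-253 \right)}} = \sqrt{121448 - 12} = \sqrt{121436} = 2 \sqrt{30359}$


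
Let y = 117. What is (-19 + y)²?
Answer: 9604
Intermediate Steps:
(-19 + y)² = (-19 + 117)² = 98² = 9604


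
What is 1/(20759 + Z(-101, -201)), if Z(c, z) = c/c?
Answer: 1/20760 ≈ 4.8170e-5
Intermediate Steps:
Z(c, z) = 1
1/(20759 + Z(-101, -201)) = 1/(20759 + 1) = 1/20760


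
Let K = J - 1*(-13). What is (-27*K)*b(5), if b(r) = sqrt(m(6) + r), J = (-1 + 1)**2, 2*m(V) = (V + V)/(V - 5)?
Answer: -351*sqrt(11) ≈ -1164.1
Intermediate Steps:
m(V) = V/(-5 + V) (m(V) = ((V + V)/(V - 5))/2 = ((2*V)/(-5 + V))/2 = (2*V/(-5 + V))/2 = V/(-5 + V))
J = 0 (J = 0**2 = 0)
b(r) = sqrt(6 + r) (b(r) = sqrt(6/(-5 + 6) + r) = sqrt(6/1 + r) = sqrt(6*1 + r) = sqrt(6 + r))
K = 13 (K = 0 - 1*(-13) = 0 + 13 = 13)
(-27*K)*b(5) = (-27*13)*sqrt(6 + 5) = -351*sqrt(11)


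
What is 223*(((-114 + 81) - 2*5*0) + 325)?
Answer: 65116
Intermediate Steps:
223*(((-114 + 81) - 2*5*0) + 325) = 223*((-33 - 10*0) + 325) = 223*((-33 + 0) + 325) = 223*(-33 + 325) = 223*292 = 65116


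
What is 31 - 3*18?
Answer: -23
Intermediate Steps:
31 - 3*18 = 31 - 54 = -23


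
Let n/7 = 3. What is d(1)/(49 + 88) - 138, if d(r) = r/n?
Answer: -397025/2877 ≈ -138.00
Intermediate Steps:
n = 21 (n = 7*3 = 21)
d(r) = r/21
d(1)/(49 + 88) - 138 = ((1/21)*1)/(49 + 88) - 138 = (1/21)/137 - 138 = (1/21)*(1/137) - 138 = 1/2877 - 138 = -397025/2877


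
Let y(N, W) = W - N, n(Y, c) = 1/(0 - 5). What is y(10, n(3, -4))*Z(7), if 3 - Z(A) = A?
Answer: 204/5 ≈ 40.800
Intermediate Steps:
n(Y, c) = -⅕ (n(Y, c) = 1/(-5) = -⅕)
Z(A) = 3 - A
y(10, n(3, -4))*Z(7) = (-⅕ - 1*10)*(3 - 1*7) = (-⅕ - 10)*(3 - 7) = -51/5*(-4) = 204/5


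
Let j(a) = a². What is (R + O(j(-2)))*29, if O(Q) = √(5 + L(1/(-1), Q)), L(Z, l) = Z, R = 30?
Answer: 928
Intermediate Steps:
O(Q) = 2 (O(Q) = √(5 + 1/(-1)) = √(5 - 1) = √4 = 2)
(R + O(j(-2)))*29 = (30 + 2)*29 = 32*29 = 928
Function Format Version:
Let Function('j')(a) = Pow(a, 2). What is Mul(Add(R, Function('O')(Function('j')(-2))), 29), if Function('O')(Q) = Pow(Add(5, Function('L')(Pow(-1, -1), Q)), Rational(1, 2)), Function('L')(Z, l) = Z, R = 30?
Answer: 928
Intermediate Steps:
Function('O')(Q) = 2 (Function('O')(Q) = Pow(Add(5, Pow(-1, -1)), Rational(1, 2)) = Pow(Add(5, -1), Rational(1, 2)) = Pow(4, Rational(1, 2)) = 2)
Mul(Add(R, Function('O')(Function('j')(-2))), 29) = Mul(Add(30, 2), 29) = Mul(32, 29) = 928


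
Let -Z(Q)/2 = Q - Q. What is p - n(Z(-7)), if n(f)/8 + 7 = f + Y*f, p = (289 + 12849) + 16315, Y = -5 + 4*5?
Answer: 29509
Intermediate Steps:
Y = 15 (Y = -5 + 20 = 15)
Z(Q) = 0 (Z(Q) = -2*(Q - Q) = -2*0 = 0)
p = 29453 (p = 13138 + 16315 = 29453)
n(f) = -56 + 128*f (n(f) = -56 + 8*(f + 15*f) = -56 + 8*(16*f) = -56 + 128*f)
p - n(Z(-7)) = 29453 - (-56 + 128*0) = 29453 - (-56 + 0) = 29453 - 1*(-56) = 29453 + 56 = 29509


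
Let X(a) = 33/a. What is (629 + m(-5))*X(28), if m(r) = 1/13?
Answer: 134937/182 ≈ 741.41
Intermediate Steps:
m(r) = 1/13
(629 + m(-5))*X(28) = (629 + 1/13)*(33/28) = 8178*(33*(1/28))/13 = (8178/13)*(33/28) = 134937/182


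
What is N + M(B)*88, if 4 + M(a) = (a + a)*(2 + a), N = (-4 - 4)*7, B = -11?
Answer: 17016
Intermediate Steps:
N = -56 (N = -8*7 = -56)
M(a) = -4 + 2*a*(2 + a) (M(a) = -4 + (a + a)*(2 + a) = -4 + (2*a)*(2 + a) = -4 + 2*a*(2 + a))
N + M(B)*88 = -56 + (-4 + 2*(-11)² + 4*(-11))*88 = -56 + (-4 + 2*121 - 44)*88 = -56 + (-4 + 242 - 44)*88 = -56 + 194*88 = -56 + 17072 = 17016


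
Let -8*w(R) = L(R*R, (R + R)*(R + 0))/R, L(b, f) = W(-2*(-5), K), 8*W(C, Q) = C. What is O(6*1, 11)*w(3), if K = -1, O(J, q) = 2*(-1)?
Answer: 5/48 ≈ 0.10417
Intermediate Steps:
O(J, q) = -2
W(C, Q) = C/8
L(b, f) = 5/4 (L(b, f) = (-2*(-5))/8 = (⅛)*10 = 5/4)
w(R) = -5/(32*R)
O(6*1, 11)*w(3) = -(-5)/(16*3) = -2*(-5/96) = 5/48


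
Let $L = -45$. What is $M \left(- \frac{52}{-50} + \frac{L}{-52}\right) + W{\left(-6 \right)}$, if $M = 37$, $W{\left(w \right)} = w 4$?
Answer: $\frac{60449}{1300} \approx 46.499$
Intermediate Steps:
$W{\left(w \right)} = 4 w$
$M \left(- \frac{52}{-50} + \frac{L}{-52}\right) + W{\left(-6 \right)} = 37 \left(- \frac{52}{-50} - \frac{45}{-52}\right) + 4 \left(-6\right) = 37 \left(\left(-52\right) \left(- \frac{1}{50}\right) - - \frac{45}{52}\right) - 24 = 37 \left(\frac{26}{25} + \frac{45}{52}\right) - 24 = 37 \cdot \frac{2477}{1300} - 24 = \frac{91649}{1300} - 24 = \frac{60449}{1300}$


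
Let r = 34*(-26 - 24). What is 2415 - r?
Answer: 4115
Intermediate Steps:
r = -1700 (r = 34*(-50) = -1700)
2415 - r = 2415 - 1*(-1700) = 2415 + 1700 = 4115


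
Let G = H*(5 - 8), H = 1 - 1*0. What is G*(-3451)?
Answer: 10353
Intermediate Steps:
H = 1 (H = 1 + 0 = 1)
G = -3 (G = 1*(5 - 8) = 1*(-3) = -3)
G*(-3451) = -3*(-3451) = 10353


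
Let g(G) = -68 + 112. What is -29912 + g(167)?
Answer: -29868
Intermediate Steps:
g(G) = 44
-29912 + g(167) = -29912 + 44 = -29868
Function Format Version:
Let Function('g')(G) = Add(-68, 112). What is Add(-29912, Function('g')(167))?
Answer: -29868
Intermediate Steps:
Function('g')(G) = 44
Add(-29912, Function('g')(167)) = Add(-29912, 44) = -29868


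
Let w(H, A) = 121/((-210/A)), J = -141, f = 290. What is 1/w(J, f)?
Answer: -21/3509 ≈ -0.0059846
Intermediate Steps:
w(H, A) = -121*A/210 (w(H, A) = 121*(-A/210) = -121*A/210)
1/w(J, f) = 1/(-121/210*290) = 1/(-3509/21) = -21/3509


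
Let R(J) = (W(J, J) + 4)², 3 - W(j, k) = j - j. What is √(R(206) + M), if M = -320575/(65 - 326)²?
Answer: √3017354/261 ≈ 6.6554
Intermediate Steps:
W(j, k) = 3 (W(j, k) = 3 - (j - j) = 3 - 1*0 = 3 + 0 = 3)
M = -320575/68121 (M = -320575/((-261)²) = -320575/68121 ≈ -4.7060)
R(J) = 49 (R(J) = (3 + 4)² = 7² = 49)
√(R(206) + M) = √(49 - 320575/68121) = √(3017354/68121) = √3017354/261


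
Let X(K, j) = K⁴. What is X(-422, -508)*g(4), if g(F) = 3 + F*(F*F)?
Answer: 2124832040752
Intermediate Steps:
g(F) = 3 + F³ (g(F) = 3 + F*F² = 3 + F³)
X(-422, -508)*g(4) = (-422)⁴*(3 + 4³) = 31713911056*(3 + 64) = 31713911056*67 = 2124832040752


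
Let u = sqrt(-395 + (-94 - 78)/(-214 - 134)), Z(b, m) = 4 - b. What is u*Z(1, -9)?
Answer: 131*I*sqrt(174)/29 ≈ 59.586*I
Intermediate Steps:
u = 131*I*sqrt(174)/87 (u = sqrt(-395 - 172/(-348)) = sqrt(-395 - 172*(-1/348)) = sqrt(-395 + 43/87) = sqrt(-34322/87) = 131*I*sqrt(174)/87 ≈ 19.862*I)
u*Z(1, -9) = (131*I*sqrt(174)/87)*(4 - 1*1) = (131*I*sqrt(174)/87)*(4 - 1) = (131*I*sqrt(174)/87)*3 = 131*I*sqrt(174)/29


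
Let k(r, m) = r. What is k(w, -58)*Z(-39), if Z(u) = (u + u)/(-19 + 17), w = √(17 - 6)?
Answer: 39*√11 ≈ 129.35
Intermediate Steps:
w = √11 ≈ 3.3166
Z(u) = -u (Z(u) = (2*u)/(-2) = (2*u)*(-½) = -u)
k(w, -58)*Z(-39) = √11*(-1*(-39)) = √11*39 = 39*√11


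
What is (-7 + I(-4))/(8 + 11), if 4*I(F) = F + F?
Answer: -9/19 ≈ -0.47368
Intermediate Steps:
I(F) = F/2 (I(F) = (F + F)/4 = (2*F)/4 = F/2)
(-7 + I(-4))/(8 + 11) = (-7 + (1/2)*(-4))/(8 + 11) = (-7 - 2)/19 = (1/19)*(-9) = -9/19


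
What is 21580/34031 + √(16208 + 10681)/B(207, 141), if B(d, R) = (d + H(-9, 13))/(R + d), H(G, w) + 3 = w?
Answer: 21580/34031 + 348*√26889/217 ≈ 263.60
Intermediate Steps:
H(G, w) = -3 + w
B(d, R) = (10 + d)/(R + d) (B(d, R) = (d + (-3 + 13))/(R + d) = (d + 10)/(R + d) = (10 + d)/(R + d))
21580/34031 + √(16208 + 10681)/B(207, 141) = 21580/34031 + √(16208 + 10681)/(((10 + 207)/(141 + 207))) = 21580*(1/34031) + √26889/((217/348)) = 21580/34031 + √26889/(((1/348)*217)) = 21580/34031 + √26889/(217/348) = 21580/34031 + √26889*(348/217) = 21580/34031 + 348*√26889/217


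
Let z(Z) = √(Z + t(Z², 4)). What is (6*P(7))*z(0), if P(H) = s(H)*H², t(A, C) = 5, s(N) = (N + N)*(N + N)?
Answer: 57624*√5 ≈ 1.2885e+5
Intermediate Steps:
s(N) = 4*N² (s(N) = (2*N)*(2*N) = 4*N²)
P(H) = 4*H⁴ (P(H) = (4*H²)*H² = 4*H⁴)
z(Z) = √(5 + Z) (z(Z) = √(Z + 5) = √(5 + Z))
(6*P(7))*z(0) = (6*(4*7⁴))*√(5 + 0) = (6*(4*2401))*√5 = (6*9604)*√5 = 57624*√5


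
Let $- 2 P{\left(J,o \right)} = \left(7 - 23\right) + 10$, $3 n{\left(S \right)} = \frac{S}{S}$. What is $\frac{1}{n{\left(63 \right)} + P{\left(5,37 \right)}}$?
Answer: $\frac{3}{10} \approx 0.3$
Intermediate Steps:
$n{\left(S \right)} = \frac{1}{3}$ ($n{\left(S \right)} = \frac{S \frac{1}{S}}{3} = \frac{1}{3} \cdot 1 = \frac{1}{3}$)
$P{\left(J,o \right)} = 3$ ($P{\left(J,o \right)} = - \frac{\left(7 - 23\right) + 10}{2} = - \frac{-16 + 10}{2} = \left(- \frac{1}{2}\right) \left(-6\right) = 3$)
$\frac{1}{n{\left(63 \right)} + P{\left(5,37 \right)}} = \frac{1}{\frac{1}{3} + 3} = \frac{1}{\frac{10}{3}} = \frac{3}{10}$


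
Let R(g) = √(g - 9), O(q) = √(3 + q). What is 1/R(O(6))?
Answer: -I*√6/6 ≈ -0.40825*I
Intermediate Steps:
R(g) = √(-9 + g)
1/R(O(6)) = 1/(√(-9 + √(3 + 6))) = 1/(√(-9 + √9)) = 1/(√(-9 + 3)) = 1/(√(-6)) = 1/(I*√6) = -I*√6/6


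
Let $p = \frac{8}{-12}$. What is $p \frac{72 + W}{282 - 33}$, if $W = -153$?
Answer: $\frac{18}{83} \approx 0.21687$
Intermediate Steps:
$p = - \frac{2}{3}$ ($p = 8 \left(- \frac{1}{12}\right) = - \frac{2}{3} \approx -0.66667$)
$p \frac{72 + W}{282 - 33} = - \frac{2 \frac{72 - 153}{282 - 33}}{3} = - \frac{2 \left(- \frac{81}{249}\right)}{3} = - \frac{2 \left(\left(-81\right) \frac{1}{249}\right)}{3} = \left(- \frac{2}{3}\right) \left(- \frac{27}{83}\right) = \frac{18}{83}$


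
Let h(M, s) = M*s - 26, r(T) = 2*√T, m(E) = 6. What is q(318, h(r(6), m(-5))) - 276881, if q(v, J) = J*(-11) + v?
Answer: -276277 - 132*√6 ≈ -2.7660e+5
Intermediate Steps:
h(M, s) = -26 + M*s
q(v, J) = v - 11*J (q(v, J) = -11*J + v = v - 11*J)
q(318, h(r(6), m(-5))) - 276881 = (318 - 11*(-26 + (2*√6)*6)) - 276881 = (318 - 11*(-26 + 12*√6)) - 276881 = (318 + (286 - 132*√6)) - 276881 = (604 - 132*√6) - 276881 = -276277 - 132*√6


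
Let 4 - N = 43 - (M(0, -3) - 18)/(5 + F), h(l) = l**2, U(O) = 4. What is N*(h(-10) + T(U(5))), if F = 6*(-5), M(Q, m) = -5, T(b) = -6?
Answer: -89488/25 ≈ -3579.5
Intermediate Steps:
F = -30
N = -952/25 (N = 4 - (43 - (-5 - 18)/(5 - 30)) = 4 - (43 - (-23)/(-25)) = 4 - (43 - (-23)*(-1)/25) = 4 - (43 - 1*23/25) = 4 - (43 - 23/25) = 4 - 1*1052/25 = 4 - 1052/25 = -952/25 ≈ -38.080)
N*(h(-10) + T(U(5))) = -952*((-10)**2 - 6)/25 = -952*(100 - 6)/25 = -952/25*94 = -89488/25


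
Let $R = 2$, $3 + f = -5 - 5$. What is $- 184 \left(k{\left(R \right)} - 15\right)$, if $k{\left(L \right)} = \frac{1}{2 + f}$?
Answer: $\frac{30544}{11} \approx 2776.7$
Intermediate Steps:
$f = -13$ ($f = -3 - 10 = -13$)
$k{\left(L \right)} = - \frac{1}{11}$ ($k{\left(L \right)} = \frac{1}{2 - 13} = \frac{1}{-11} = - \frac{1}{11}$)
$- 184 \left(k{\left(R \right)} - 15\right) = - 184 \left(- \frac{1}{11} - 15\right) = \left(-184\right) \left(- \frac{166}{11}\right) = \frac{30544}{11}$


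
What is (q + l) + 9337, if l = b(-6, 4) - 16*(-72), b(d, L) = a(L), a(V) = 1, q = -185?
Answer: 10305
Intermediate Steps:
b(d, L) = 1
l = 1153 (l = 1 - 16*(-72) = 1 + 1152 = 1153)
(q + l) + 9337 = (-185 + 1153) + 9337 = 968 + 9337 = 10305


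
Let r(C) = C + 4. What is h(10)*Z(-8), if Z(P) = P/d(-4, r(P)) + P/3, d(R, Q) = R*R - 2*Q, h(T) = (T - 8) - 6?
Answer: 12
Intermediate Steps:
r(C) = 4 + C
h(T) = -14 + T (h(T) = (-8 + T) - 6 = -14 + T)
d(R, Q) = R² - 2*Q
Z(P) = P/3 + P/(8 - 2*P) (Z(P) = P/((-4)² - 2*(4 + P)) + P/3 = P/(16 + (-8 - 2*P)) + P*(⅓) = P/(8 - 2*P) + P/3 = P/3 + P/(8 - 2*P))
h(10)*Z(-8) = (-14 + 10)*((⅙)*(-8)*(-11 + 2*(-8))/(-4 - 8)) = -2*(-8)*(-11 - 16)/(3*(-12)) = -2*(-8)*(-1)*(-27)/(3*12) = -4*(-3) = 12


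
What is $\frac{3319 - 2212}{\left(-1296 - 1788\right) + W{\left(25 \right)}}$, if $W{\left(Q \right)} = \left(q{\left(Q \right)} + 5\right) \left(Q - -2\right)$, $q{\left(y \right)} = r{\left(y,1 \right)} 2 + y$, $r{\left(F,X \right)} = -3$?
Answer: $- \frac{369}{812} \approx -0.45443$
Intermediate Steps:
$q{\left(y \right)} = -6 + y$ ($q{\left(y \right)} = \left(-3\right) 2 + y = -6 + y$)
$W{\left(Q \right)} = \left(-1 + Q\right) \left(2 + Q\right)$ ($W{\left(Q \right)} = \left(\left(-6 + Q\right) + 5\right) \left(Q - -2\right) = \left(-1 + Q\right) \left(Q + 2\right) = \left(-1 + Q\right) \left(2 + Q\right)$)
$\frac{3319 - 2212}{\left(-1296 - 1788\right) + W{\left(25 \right)}} = \frac{3319 - 2212}{\left(-1296 - 1788\right) + \left(-2 + 25 + 25^{2}\right)} = \frac{1107}{\left(-1296 - 1788\right) + \left(-2 + 25 + 625\right)} = \frac{1107}{-3084 + 648} = \frac{1107}{-2436} = 1107 \left(- \frac{1}{2436}\right) = - \frac{369}{812}$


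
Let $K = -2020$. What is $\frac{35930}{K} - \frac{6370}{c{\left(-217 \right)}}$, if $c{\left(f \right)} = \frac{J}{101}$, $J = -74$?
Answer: $\frac{64847429}{7474} \approx 8676.4$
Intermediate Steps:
$c{\left(f \right)} = - \frac{74}{101}$
$\frac{35930}{K} - \frac{6370}{c{\left(-217 \right)}} = \frac{35930}{-2020} - \frac{6370}{- \frac{74}{101}} = 35930 \left(- \frac{1}{2020}\right) - - \frac{321685}{37} = - \frac{3593}{202} + \frac{321685}{37} = \frac{64847429}{7474}$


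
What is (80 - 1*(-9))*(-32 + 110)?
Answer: 6942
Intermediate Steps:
(80 - 1*(-9))*(-32 + 110) = (80 + 9)*78 = 89*78 = 6942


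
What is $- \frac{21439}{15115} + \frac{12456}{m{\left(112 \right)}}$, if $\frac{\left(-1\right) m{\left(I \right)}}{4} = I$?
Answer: $- \frac{24734639}{846440} \approx -29.222$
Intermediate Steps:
$m{\left(I \right)} = - 4 I$
$- \frac{21439}{15115} + \frac{12456}{m{\left(112 \right)}} = - \frac{21439}{15115} + \frac{12456}{\left(-4\right) 112} = \left(-21439\right) \frac{1}{15115} + \frac{12456}{-448} = - \frac{21439}{15115} + 12456 \left(- \frac{1}{448}\right) = - \frac{21439}{15115} - \frac{1557}{56} = - \frac{24734639}{846440}$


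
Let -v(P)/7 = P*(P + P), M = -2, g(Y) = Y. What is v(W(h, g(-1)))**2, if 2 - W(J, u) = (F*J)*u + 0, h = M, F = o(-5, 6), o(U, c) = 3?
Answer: 50176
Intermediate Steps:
F = 3
h = -2
W(J, u) = 2 - 3*J*u (W(J, u) = 2 - ((3*J)*u + 0) = 2 - (3*J*u + 0) = 2 - 3*J*u)
v(P) = -14*P**2 (v(P) = -7*P*(P + P) = -7*P*2*P = -14*P**2)
v(W(h, g(-1)))**2 = (-14*(2 - 3*(-2)*(-1))**2)**2 = (-14*(2 - 6)**2)**2 = (-14*(-4)**2)**2 = (-14*16)**2 = (-224)**2 = 50176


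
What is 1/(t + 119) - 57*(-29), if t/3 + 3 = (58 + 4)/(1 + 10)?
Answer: 2307599/1396 ≈ 1653.0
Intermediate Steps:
t = 87/11 (t = -9 + 3*((58 + 4)/(1 + 10)) = -9 + 3*(62/11) = -9 + 186/11 = 87/11 ≈ 7.9091)
1/(t + 119) - 57*(-29) = 1/(87/11 + 119) - 57*(-29) = 1/(1396/11) + 1653 = 11/1396 + 1653 = 2307599/1396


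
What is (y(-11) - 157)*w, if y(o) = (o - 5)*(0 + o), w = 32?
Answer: 608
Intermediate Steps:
y(o) = o*(-5 + o) (y(o) = (-5 + o)*o = o*(-5 + o))
(y(-11) - 157)*w = (-11*(-5 - 11) - 157)*32 = (-11*(-16) - 157)*32 = (176 - 157)*32 = 19*32 = 608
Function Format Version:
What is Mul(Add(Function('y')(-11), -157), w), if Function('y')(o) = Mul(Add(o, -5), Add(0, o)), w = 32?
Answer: 608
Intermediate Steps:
Function('y')(o) = Mul(o, Add(-5, o)) (Function('y')(o) = Mul(Add(-5, o), o) = Mul(o, Add(-5, o)))
Mul(Add(Function('y')(-11), -157), w) = Mul(Add(Mul(-11, Add(-5, -11)), -157), 32) = Mul(Add(Mul(-11, -16), -157), 32) = Mul(Add(176, -157), 32) = Mul(19, 32) = 608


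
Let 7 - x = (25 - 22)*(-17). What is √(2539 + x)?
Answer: 7*√53 ≈ 50.961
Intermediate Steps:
x = 58 (x = 7 - (25 - 22)*(-17) = 7 - 3*(-17) = 7 - 1*(-51) = 7 + 51 = 58)
√(2539 + x) = √(2539 + 58) = √2597 = 7*√53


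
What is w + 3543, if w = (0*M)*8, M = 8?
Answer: 3543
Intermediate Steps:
w = 0 (w = (0*8)*8 = 0*8 = 0)
w + 3543 = 0 + 3543 = 3543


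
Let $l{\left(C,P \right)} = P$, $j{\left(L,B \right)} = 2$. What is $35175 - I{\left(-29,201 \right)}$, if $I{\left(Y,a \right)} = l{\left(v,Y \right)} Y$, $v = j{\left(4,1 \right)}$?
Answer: $34334$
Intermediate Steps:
$v = 2$
$I{\left(Y,a \right)} = Y^{2}$ ($I{\left(Y,a \right)} = Y Y = Y^{2}$)
$35175 - I{\left(-29,201 \right)} = 35175 - \left(-29\right)^{2} = 35175 - 841 = 34334$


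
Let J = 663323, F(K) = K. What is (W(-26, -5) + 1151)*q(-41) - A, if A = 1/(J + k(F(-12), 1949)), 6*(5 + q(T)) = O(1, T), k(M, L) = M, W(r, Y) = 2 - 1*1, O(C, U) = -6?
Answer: -4584805633/663311 ≈ -6912.0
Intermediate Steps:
W(r, Y) = 1 (W(r, Y) = 2 - 1 = 1)
q(T) = -6 (q(T) = -5 + (⅙)*(-6) = -5 - 1 = -6)
A = 1/663311 (A = 1/(663323 - 12) = 1/663311 ≈ 1.5076e-6)
(W(-26, -5) + 1151)*q(-41) - A = (1 + 1151)*(-6) - 1*1/663311 = 1152*(-6) - 1/663311 = -6912 - 1/663311 = -4584805633/663311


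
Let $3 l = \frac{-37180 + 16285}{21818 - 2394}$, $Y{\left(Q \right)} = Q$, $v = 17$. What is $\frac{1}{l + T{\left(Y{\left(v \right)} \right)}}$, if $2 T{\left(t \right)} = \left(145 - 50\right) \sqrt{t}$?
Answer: $\frac{27057632}{2894289834395} + \frac{3584271872 \sqrt{17}}{2894289834395} \approx 0.0051154$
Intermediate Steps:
$T{\left(t \right)} = \frac{95 \sqrt{t}}{2}$ ($T{\left(t \right)} = \frac{\left(145 - 50\right) \sqrt{t}}{2} = \frac{95 \sqrt{t}}{2}$)
$l = - \frac{6965}{19424}$ ($l = \frac{\left(-37180 + 16285\right) \frac{1}{21818 - 2394}}{3} = \frac{\left(-20895\right) \frac{1}{19424}}{3} = \frac{1}{3} \left(- \frac{20895}{19424}\right) = - \frac{6965}{19424} \approx -0.35858$)
$\frac{1}{l + T{\left(Y{\left(v \right)} \right)}} = \frac{1}{- \frac{6965}{19424} + \frac{95 \sqrt{17}}{2}}$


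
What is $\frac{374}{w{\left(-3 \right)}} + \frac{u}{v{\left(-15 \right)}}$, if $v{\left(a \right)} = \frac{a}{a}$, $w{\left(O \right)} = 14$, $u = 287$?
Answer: $\frac{2196}{7} \approx 313.71$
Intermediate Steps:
$v{\left(a \right)} = 1$
$\frac{374}{w{\left(-3 \right)}} + \frac{u}{v{\left(-15 \right)}} = \frac{374}{14} + \frac{287}{1} = 374 \cdot \frac{1}{14} + 287 \cdot 1 = \frac{187}{7} + 287 = \frac{2196}{7}$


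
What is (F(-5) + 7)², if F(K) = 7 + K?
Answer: 81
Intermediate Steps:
(F(-5) + 7)² = ((7 - 5) + 7)² = (2 + 7)² = 9² = 81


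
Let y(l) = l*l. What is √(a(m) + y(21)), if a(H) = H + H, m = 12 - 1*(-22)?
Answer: √509 ≈ 22.561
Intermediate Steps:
y(l) = l²
m = 34 (m = 12 + 22 = 34)
a(H) = 2*H
√(a(m) + y(21)) = √(2*34 + 21²) = √(68 + 441) = √509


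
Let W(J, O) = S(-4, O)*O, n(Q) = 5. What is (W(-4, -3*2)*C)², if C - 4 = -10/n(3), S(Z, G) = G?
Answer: 5184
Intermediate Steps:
C = 2 (C = 4 - 10/5 = 4 - 10*⅕ = 4 - 2 = 2)
W(J, O) = O² (W(J, O) = O*O = O²)
(W(-4, -3*2)*C)² = ((-3*2)²*2)² = ((-6)²*2)² = (36*2)² = 72² = 5184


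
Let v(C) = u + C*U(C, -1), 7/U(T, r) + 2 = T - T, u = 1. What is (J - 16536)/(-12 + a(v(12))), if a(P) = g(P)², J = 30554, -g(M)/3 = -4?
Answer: 7009/66 ≈ 106.20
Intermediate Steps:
U(T, r) = -7/2 (U(T, r) = 7/(-2 + (T - T)) = 7/(-2 + 0) = 7/(-2) = 7*(-½) = -7/2)
g(M) = 12 (g(M) = -3*(-4) = 12)
v(C) = 1 - 7*C/2 (v(C) = 1 + C*(-7/2) = 1 - 7*C/2)
a(P) = 144 (a(P) = 12² = 144)
(J - 16536)/(-12 + a(v(12))) = (30554 - 16536)/(-12 + 144) = 14018/132 = 14018*(1/132) = 7009/66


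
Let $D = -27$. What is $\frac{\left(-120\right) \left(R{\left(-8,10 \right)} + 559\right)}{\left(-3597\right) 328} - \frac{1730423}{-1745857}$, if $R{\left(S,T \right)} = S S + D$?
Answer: $\frac{90268518117}{85824584263} \approx 1.0518$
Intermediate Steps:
$R{\left(S,T \right)} = -27 + S^{2}$ ($R{\left(S,T \right)} = S S - 27 = S^{2} - 27 = -27 + S^{2}$)
$\frac{\left(-120\right) \left(R{\left(-8,10 \right)} + 559\right)}{\left(-3597\right) 328} - \frac{1730423}{-1745857} = \frac{\left(-120\right) \left(\left(-27 + \left(-8\right)^{2}\right) + 559\right)}{\left(-3597\right) 328} - \frac{1730423}{-1745857} = \frac{\left(-120\right) \left(\left(-27 + 64\right) + 559\right)}{-1179816} - - \frac{1730423}{1745857} = - 120 \left(37 + 559\right) \left(- \frac{1}{1179816}\right) + \frac{1730423}{1745857} = \left(-120\right) 596 \left(- \frac{1}{1179816}\right) + \frac{1730423}{1745857} = \left(-71520\right) \left(- \frac{1}{1179816}\right) + \frac{1730423}{1745857} = \frac{2980}{49159} + \frac{1730423}{1745857} = \frac{90268518117}{85824584263}$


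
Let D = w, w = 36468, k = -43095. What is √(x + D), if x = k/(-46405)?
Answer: √3141322686687/9281 ≈ 190.97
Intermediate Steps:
D = 36468
x = 8619/9281 (x = -43095/(-46405) = -43095*(-1/46405) = 8619/9281 ≈ 0.92867)
√(x + D) = √(8619/9281 + 36468) = √(338468127/9281) = √3141322686687/9281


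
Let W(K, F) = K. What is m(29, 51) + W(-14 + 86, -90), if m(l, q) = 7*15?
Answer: 177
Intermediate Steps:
m(l, q) = 105
m(29, 51) + W(-14 + 86, -90) = 105 + (-14 + 86) = 105 + 72 = 177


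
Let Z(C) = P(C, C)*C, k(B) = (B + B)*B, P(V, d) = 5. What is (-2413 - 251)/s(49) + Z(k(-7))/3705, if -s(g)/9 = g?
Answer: 224138/36309 ≈ 6.1731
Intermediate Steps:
s(g) = -9*g
k(B) = 2*B² (k(B) = (2*B)*B = 2*B²)
Z(C) = 5*C
(-2413 - 251)/s(49) + Z(k(-7))/3705 = (-2413 - 251)/((-9*49)) + (5*(2*(-7)²))/3705 = -2664/(-441) + (5*(2*49))*(1/3705) = -2664*(-1/441) + (5*98)*(1/3705) = 296/49 + 490*(1/3705) = 296/49 + 98/741 = 224138/36309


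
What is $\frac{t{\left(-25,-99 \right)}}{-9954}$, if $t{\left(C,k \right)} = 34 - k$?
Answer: $- \frac{19}{1422} \approx -0.013361$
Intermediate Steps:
$\frac{t{\left(-25,-99 \right)}}{-9954} = \frac{34 - -99}{-9954} = \left(34 + 99\right) \left(- \frac{1}{9954}\right) = 133 \left(- \frac{1}{9954}\right) = - \frac{19}{1422}$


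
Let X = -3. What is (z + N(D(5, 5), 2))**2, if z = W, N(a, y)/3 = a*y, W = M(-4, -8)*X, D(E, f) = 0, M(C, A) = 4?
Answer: 144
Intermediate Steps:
W = -12 (W = 4*(-3) = -12)
N(a, y) = 3*a*y (N(a, y) = 3*(a*y) = 3*a*y)
z = -12
(z + N(D(5, 5), 2))**2 = (-12 + 3*0*2)**2 = (-12 + 0)**2 = (-12)**2 = 144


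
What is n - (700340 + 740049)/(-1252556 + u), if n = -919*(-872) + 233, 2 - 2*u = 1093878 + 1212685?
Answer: 3857044769251/4811673 ≈ 8.0160e+5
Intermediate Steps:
u = -2306561/2 (u = 1 - (1093878 + 1212685)/2 = 1 - ½*2306563 = 1 - 2306563/2 = -2306561/2 ≈ -1.1533e+6)
n = 801601 (n = 801368 + 233 = 801601)
n - (700340 + 740049)/(-1252556 + u) = 801601 - (700340 + 740049)/(-1252556 - 2306561/2) = 801601 - 1440389/(-4811673/2) = 801601 - 1440389*(-2)/4811673 = 801601 - 1*(-2880778/4811673) = 801601 + 2880778/4811673 = 3857044769251/4811673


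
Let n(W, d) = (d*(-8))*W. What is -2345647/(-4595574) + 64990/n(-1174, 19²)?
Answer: 2062902663881/3895337198472 ≈ 0.52958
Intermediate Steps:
n(W, d) = -8*W*d (n(W, d) = (-8*d)*W = -8*W*d)
-2345647/(-4595574) + 64990/n(-1174, 19²) = -2345647/(-4595574) + 64990/((-8*(-1174)*19²)) = -2345647*(-1/4595574) + 64990/((-8*(-1174)*361)) = 2345647/4595574 + 64990/3390512 = 2345647/4595574 + 64990*(1/3390512) = 2345647/4595574 + 32495/1695256 = 2062902663881/3895337198472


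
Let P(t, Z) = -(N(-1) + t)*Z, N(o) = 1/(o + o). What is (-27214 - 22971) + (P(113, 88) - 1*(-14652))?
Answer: -45433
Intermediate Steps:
N(o) = 1/(2*o)
P(t, Z) = -Z*(-½ + t) (P(t, Z) = -((½)/(-1) + t)*Z = -((½)*(-1) + t)*Z = -(-½ + t)*Z = -Z*(-½ + t))
(-27214 - 22971) + (P(113, 88) - 1*(-14652)) = (-27214 - 22971) + (88*(½ - 1*113) - 1*(-14652)) = -50185 + (88*(½ - 113) + 14652) = -50185 + (88*(-225/2) + 14652) = -50185 + (-9900 + 14652) = -50185 + 4752 = -45433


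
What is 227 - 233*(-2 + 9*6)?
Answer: -11889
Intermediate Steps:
227 - 233*(-2 + 9*6) = 227 - 233*(-2 + 54) = 227 - 233*52 = 227 - 12116 = -11889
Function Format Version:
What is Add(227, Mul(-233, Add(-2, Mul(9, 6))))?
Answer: -11889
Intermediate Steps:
Add(227, Mul(-233, Add(-2, Mul(9, 6)))) = Add(227, Mul(-233, Add(-2, 54))) = Add(227, Mul(-233, 52)) = Add(227, -12116) = -11889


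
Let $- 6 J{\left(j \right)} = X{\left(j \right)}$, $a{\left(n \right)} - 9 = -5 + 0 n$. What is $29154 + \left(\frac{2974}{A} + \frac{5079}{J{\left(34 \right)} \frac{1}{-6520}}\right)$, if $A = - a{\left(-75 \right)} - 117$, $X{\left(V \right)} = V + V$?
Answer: $\frac{6070306240}{2057} \approx 2.951 \cdot 10^{6}$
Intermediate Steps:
$a{\left(n \right)} = 4$ ($a{\left(n \right)} = 9 - \left(5 + 0 n\right) = 9 + \left(-5 + 0\right) = 9 - 5 = 4$)
$X{\left(V \right)} = 2 V$
$J{\left(j \right)} = - \frac{j}{3}$ ($J{\left(j \right)} = - \frac{2 j}{6} = - \frac{j}{3}$)
$A = -121$ ($A = \left(-1\right) 4 - 117 = -4 - 117 = -121$)
$29154 + \left(\frac{2974}{A} + \frac{5079}{J{\left(34 \right)} \frac{1}{-6520}}\right) = 29154 + \left(\frac{2974}{-121} + \frac{5079}{\left(- \frac{1}{3}\right) 34 \frac{1}{-6520}}\right) = 29154 + \left(2974 \left(- \frac{1}{121}\right) + \frac{5079}{\left(- \frac{34}{3}\right) \left(- \frac{1}{6520}\right)}\right) = 29154 - \left(\frac{2974}{121} - \frac{5079}{\frac{17}{9780}}\right) = 29154 + \left(- \frac{2974}{121} + 5079 \cdot \frac{9780}{17}\right) = 29154 + \left(- \frac{2974}{121} + \frac{49672620}{17}\right) = 29154 + \frac{6010336462}{2057} = \frac{6070306240}{2057}$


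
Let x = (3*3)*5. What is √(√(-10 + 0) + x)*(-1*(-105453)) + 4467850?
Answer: 4467850 + 105453*√(45 + I*√10) ≈ 5.1757e+6 + 24840.0*I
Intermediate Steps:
x = 45 (x = 9*5 = 45)
√(√(-10 + 0) + x)*(-1*(-105453)) + 4467850 = √(√(-10 + 0) + 45)*(-1*(-105453)) + 4467850 = √(√(-10) + 45)*105453 + 4467850 = √(I*√10 + 45)*105453 + 4467850 = √(45 + I*√10)*105453 + 4467850 = 105453*√(45 + I*√10) + 4467850 = 4467850 + 105453*√(45 + I*√10)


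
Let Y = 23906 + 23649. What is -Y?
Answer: -47555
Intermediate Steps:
Y = 47555
-Y = -1*47555 = -47555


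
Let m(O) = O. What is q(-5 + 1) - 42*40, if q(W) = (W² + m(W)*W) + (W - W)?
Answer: -1648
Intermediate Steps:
q(W) = 2*W² (q(W) = (W² + W*W) + (W - W) = (W² + W²) + 0 = 2*W² + 0 = 2*W²)
q(-5 + 1) - 42*40 = 2*(-5 + 1)² - 42*40 = 2*(-4)² - 1680 = 2*16 - 1680 = 32 - 1680 = -1648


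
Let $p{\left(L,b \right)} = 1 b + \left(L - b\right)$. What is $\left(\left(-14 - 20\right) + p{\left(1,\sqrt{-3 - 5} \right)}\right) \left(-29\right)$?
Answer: $957$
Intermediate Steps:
$p{\left(L,b \right)} = L$ ($p{\left(L,b \right)} = b + \left(L - b\right) = L$)
$\left(\left(-14 - 20\right) + p{\left(1,\sqrt{-3 - 5} \right)}\right) \left(-29\right) = \left(\left(-14 - 20\right) + 1\right) \left(-29\right) = \left(-34 + 1\right) \left(-29\right) = \left(-33\right) \left(-29\right) = 957$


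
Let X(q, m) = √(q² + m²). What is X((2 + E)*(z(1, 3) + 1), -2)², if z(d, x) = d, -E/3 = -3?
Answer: 488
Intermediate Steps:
E = 9 (E = -3*(-3) = 9)
X(q, m) = √(m² + q²)
X((2 + E)*(z(1, 3) + 1), -2)² = (√((-2)² + ((2 + 9)*(1 + 1))²))² = (√(4 + (11*2)²))² = (√(4 + 22²))² = (√(4 + 484))² = (√488)² = (2*√122)² = 488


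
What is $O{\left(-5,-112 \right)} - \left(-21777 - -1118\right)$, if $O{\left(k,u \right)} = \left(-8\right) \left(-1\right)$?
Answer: $20667$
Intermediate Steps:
$O{\left(k,u \right)} = 8$
$O{\left(-5,-112 \right)} - \left(-21777 - -1118\right) = 8 - \left(-21777 - -1118\right) = 8 - \left(-21777 + 1118\right) = 8 - -20659 = 8 + 20659 = 20667$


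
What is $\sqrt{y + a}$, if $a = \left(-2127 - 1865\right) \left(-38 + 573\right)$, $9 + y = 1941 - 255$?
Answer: $i \sqrt{2134043} \approx 1460.8 i$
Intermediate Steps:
$y = 1677$ ($y = -9 + \left(1941 - 255\right) = -9 + 1686 = 1677$)
$a = -2135720$ ($a = \left(-2127 - 1865\right) 535 = \left(-3992\right) 535 = -2135720$)
$\sqrt{y + a} = \sqrt{1677 - 2135720} = \sqrt{-2134043} = i \sqrt{2134043}$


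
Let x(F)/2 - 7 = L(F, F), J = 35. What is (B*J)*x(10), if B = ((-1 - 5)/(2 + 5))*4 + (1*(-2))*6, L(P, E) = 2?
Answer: -9720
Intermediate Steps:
x(F) = 18 (x(F) = 14 + 2*2 = 14 + 4 = 18)
B = -108/7 (B = -6/7*4 - 2*6 = -6*1/7*4 - 12 = -6/7*4 - 12 = -24/7 - 12 = -108/7 ≈ -15.429)
(B*J)*x(10) = -108/7*35*18 = -540*18 = -9720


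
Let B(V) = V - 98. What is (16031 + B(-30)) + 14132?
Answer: 30035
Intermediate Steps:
B(V) = -98 + V
(16031 + B(-30)) + 14132 = (16031 + (-98 - 30)) + 14132 = (16031 - 128) + 14132 = 15903 + 14132 = 30035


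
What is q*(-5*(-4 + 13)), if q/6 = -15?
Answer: 4050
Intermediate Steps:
q = -90 (q = 6*(-15) = -90)
q*(-5*(-4 + 13)) = -(-450)*(-4 + 13) = -(-450)*9 = -90*(-45) = 4050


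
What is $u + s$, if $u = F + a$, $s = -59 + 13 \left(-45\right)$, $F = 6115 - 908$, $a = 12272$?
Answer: $16835$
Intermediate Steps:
$F = 5207$ ($F = 6115 - 908 = 5207$)
$s = -644$ ($s = -59 - 585 = -644$)
$u = 17479$ ($u = 5207 + 12272 = 17479$)
$u + s = 17479 - 644 = 16835$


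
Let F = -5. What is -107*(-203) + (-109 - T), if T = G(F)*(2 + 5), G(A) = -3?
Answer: 21633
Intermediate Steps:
T = -21 (T = -3*(2 + 5) = -3*7 = -21)
-107*(-203) + (-109 - T) = -107*(-203) + (-109 - 1*(-21)) = 21721 + (-109 + 21) = 21721 - 88 = 21633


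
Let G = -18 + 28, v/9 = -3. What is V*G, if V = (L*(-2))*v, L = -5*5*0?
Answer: 0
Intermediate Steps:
v = -27 (v = 9*(-3) = -27)
G = 10
L = 0 (L = -25*0 = 0)
V = 0 (V = (0*(-2))*(-27) = 0*(-27) = 0)
V*G = 0*10 = 0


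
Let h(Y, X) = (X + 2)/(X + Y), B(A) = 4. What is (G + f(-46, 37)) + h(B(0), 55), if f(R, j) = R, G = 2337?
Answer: 135226/59 ≈ 2292.0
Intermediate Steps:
h(Y, X) = (2 + X)/(X + Y)
(G + f(-46, 37)) + h(B(0), 55) = (2337 - 46) + (2 + 55)/(55 + 4) = 2291 + 57/59 = 135226/59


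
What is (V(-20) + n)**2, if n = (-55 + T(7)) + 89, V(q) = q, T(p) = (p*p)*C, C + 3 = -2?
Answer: 53361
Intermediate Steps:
C = -5 (C = -3 - 2 = -5)
T(p) = -5*p**2 (T(p) = (p*p)*(-5) = p**2*(-5) = -5*p**2)
n = -211 (n = (-55 - 5*7**2) + 89 = (-55 - 5*49) + 89 = (-55 - 245) + 89 = -300 + 89 = -211)
(V(-20) + n)**2 = (-20 - 211)**2 = (-231)**2 = 53361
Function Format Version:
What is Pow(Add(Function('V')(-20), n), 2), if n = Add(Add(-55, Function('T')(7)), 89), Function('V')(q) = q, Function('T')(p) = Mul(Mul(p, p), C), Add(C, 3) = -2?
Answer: 53361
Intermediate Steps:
C = -5 (C = Add(-3, -2) = -5)
Function('T')(p) = Mul(-5, Pow(p, 2)) (Function('T')(p) = Mul(Mul(p, p), -5) = Mul(Pow(p, 2), -5) = Mul(-5, Pow(p, 2)))
n = -211 (n = Add(Add(-55, Mul(-5, Pow(7, 2))), 89) = Add(Add(-55, Mul(-5, 49)), 89) = Add(Add(-55, -245), 89) = Add(-300, 89) = -211)
Pow(Add(Function('V')(-20), n), 2) = Pow(Add(-20, -211), 2) = Pow(-231, 2) = 53361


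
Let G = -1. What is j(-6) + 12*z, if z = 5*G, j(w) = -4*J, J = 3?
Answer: -72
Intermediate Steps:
j(w) = -12 (j(w) = -4*3 = -12)
z = -5 (z = 5*(-1) = -5)
j(-6) + 12*z = -12 + 12*(-5) = -12 - 60 = -72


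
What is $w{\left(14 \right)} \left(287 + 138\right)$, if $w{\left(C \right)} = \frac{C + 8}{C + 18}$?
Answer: $\frac{4675}{16} \approx 292.19$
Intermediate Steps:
$w{\left(C \right)} = \frac{8 + C}{18 + C}$
$w{\left(14 \right)} \left(287 + 138\right) = \frac{8 + 14}{18 + 14} \left(287 + 138\right) = \frac{1}{32} \cdot 22 \cdot 425 = \frac{11}{16} \cdot 425 = \frac{4675}{16}$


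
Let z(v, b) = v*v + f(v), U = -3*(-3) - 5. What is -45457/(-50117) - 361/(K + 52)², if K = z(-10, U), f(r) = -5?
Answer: 964188076/1082978253 ≈ 0.89031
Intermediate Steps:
U = 4 (U = 9 - 5 = 4)
z(v, b) = -5 + v² (z(v, b) = v*v - 5 = v² - 5 = -5 + v²)
K = 95 (K = -5 + (-10)² = -5 + 100 = 95)
-45457/(-50117) - 361/(K + 52)² = -45457/(-50117) - 361/(95 + 52)² = -45457*(-1/50117) - 361/(147²) = 45457/50117 - 361/21609 = 964188076/1082978253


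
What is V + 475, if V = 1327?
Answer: 1802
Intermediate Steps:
V + 475 = 1327 + 475 = 1802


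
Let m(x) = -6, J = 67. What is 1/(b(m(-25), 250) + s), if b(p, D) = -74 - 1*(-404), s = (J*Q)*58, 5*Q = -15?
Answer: -1/11328 ≈ -8.8277e-5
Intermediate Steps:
Q = -3 (Q = (⅕)*(-15) = -3)
s = -11658 (s = (67*(-3))*58 = -201*58 = -11658)
b(p, D) = 330 (b(p, D) = -74 + 404 = 330)
1/(b(m(-25), 250) + s) = 1/(330 - 11658) = 1/(-11328) = -1/11328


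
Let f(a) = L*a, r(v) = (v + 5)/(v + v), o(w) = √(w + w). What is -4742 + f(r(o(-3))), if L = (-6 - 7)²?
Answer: -9315/2 - 845*I*√6/12 ≈ -4657.5 - 172.48*I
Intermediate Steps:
o(w) = √2*√w (o(w) = √(2*w) = √2*√w)
L = 169 (L = (-13)² = 169)
r(v) = (5 + v)/(2*v) (r(v) = (5 + v)/((2*v)) = (5 + v)*(1/(2*v)) = (5 + v)/(2*v))
f(a) = 169*a
-4742 + f(r(o(-3))) = -4742 + 169*((5 + √2*√(-3))/(2*((√2*√(-3))))) = -4742 + 169*((5 + √2*(I*√3))/(2*((√2*(I*√3))))) = -4742 + 169*((5 + I*√6)/(2*((I*√6)))) = -4742 + 169*((-I*√6/6)*(5 + I*√6)/2) = -4742 + 169*(-I*√6*(5 + I*√6)/12) = -4742 - 169*I*√6*(5 + I*√6)/12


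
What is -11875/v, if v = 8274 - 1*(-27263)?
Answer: -11875/35537 ≈ -0.33416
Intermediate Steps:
v = 35537 (v = 8274 + 27263 = 35537)
-11875/v = -11875/35537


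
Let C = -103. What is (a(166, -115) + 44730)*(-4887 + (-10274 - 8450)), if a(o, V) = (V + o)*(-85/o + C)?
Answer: -154624826517/166 ≈ -9.3147e+8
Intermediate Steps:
a(o, V) = (-103 - 85/o)*(V + o) (a(o, V) = (V + o)*(-85/o - 103) = (V + o)*(-103 - 85/o) = (-103 - 85/o)*(V + o))
(a(166, -115) + 44730)*(-4887 + (-10274 - 8450)) = ((-85 - 103*(-115) - 103*166 - 85*(-115)/166) + 44730)*(-4887 + (-10274 - 8450)) = ((-85 + 11845 - 17098 - 85*(-115)*1/166) + 44730)*(-4887 - 18724) = ((-85 + 11845 - 17098 + 9775/166) + 44730)*(-23611) = (-876333/166 + 44730)*(-23611) = (6548847/166)*(-23611) = -154624826517/166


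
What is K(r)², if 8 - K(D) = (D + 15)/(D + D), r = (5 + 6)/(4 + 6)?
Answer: 225/484 ≈ 0.46488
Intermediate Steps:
r = 11/10 ≈ 1.1000
K(D) = 8 - (15 + D)/(2*D) (K(D) = 8 - (D + 15)/(D + D) = 8 - (15 + D)/(2*D))
K(r)² = (15*(-1 + 11/10)/(2*(11/10)))² = ((15/2)*(10/11)*(⅒))² = (15/22)² = 225/484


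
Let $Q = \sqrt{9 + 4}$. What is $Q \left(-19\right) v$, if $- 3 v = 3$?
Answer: $19 \sqrt{13} \approx 68.505$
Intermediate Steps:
$v = -1$ ($v = \left(- \frac{1}{3}\right) 3 = -1$)
$Q = \sqrt{13} \approx 3.6056$
$Q \left(-19\right) v = \sqrt{13} \left(-19\right) \left(-1\right) = - 19 \sqrt{13} \left(-1\right) = 19 \sqrt{13}$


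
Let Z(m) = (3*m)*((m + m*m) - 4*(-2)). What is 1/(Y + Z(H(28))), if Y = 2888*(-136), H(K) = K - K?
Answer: -1/392768 ≈ -2.5460e-6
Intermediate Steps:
H(K) = 0
Z(m) = 3*m*(8 + m + m²) (Z(m) = (3*m)*((m + m²) + 8) = (3*m)*(8 + m + m²) = 3*m*(8 + m + m²))
Y = -392768
1/(Y + Z(H(28))) = 1/(-392768 + 3*0*(8 + 0 + 0²)) = 1/(-392768 + 3*0*(8 + 0 + 0)) = 1/(-392768 + 3*0*8) = 1/(-392768 + 0) = 1/(-392768) = -1/392768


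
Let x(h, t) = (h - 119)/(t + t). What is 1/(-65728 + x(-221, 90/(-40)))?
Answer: -9/590872 ≈ -1.5232e-5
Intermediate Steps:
x(h, t) = (-119 + h)/(2*t) (x(h, t) = (-119 + h)/((2*t)) = (-119 + h)*(1/(2*t)) = (-119 + h)/(2*t))
1/(-65728 + x(-221, 90/(-40))) = 1/(-65728 + (-119 - 221)/(2*((90/(-40))))) = 1/(-65728 + (½)*(-340)/(90*(-1/40))) = 1/(-65728 + (½)*(-340)/(-9/4)) = 1/(-65728 + (½)*(-4/9)*(-340)) = 1/(-65728 + 680/9) = 1/(-590872/9) = -9/590872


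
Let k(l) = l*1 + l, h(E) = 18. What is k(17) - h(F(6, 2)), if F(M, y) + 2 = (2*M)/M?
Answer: 16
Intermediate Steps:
F(M, y) = 0 (F(M, y) = -2 + (2*M)/M = -2 + 2 = 0)
k(l) = 2*l (k(l) = l + l = 2*l)
k(17) - h(F(6, 2)) = 2*17 - 1*18 = 34 - 18 = 16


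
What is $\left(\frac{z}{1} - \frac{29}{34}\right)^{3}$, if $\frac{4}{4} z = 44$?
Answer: $\frac{3157114563}{39304} \approx 80326.0$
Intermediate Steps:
$z = 44$
$\left(\frac{z}{1} - \frac{29}{34}\right)^{3} = \left(\frac{44}{1} - \frac{29}{34}\right)^{3} = \left(44 \cdot 1 - \frac{29}{34}\right)^{3} = \left(44 - \frac{29}{34}\right)^{3} = \left(\frac{1467}{34}\right)^{3} = \frac{3157114563}{39304}$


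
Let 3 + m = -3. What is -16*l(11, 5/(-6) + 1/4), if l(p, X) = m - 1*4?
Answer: 160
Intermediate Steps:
m = -6 (m = -3 - 3 = -6)
l(p, X) = -10 (l(p, X) = -6 - 1*4 = -6 - 4 = -10)
-16*l(11, 5/(-6) + 1/4) = -16*(-10) = 160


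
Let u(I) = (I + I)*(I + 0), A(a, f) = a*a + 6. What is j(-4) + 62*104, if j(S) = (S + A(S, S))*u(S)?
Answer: 7024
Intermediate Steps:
A(a, f) = 6 + a**2 (A(a, f) = a**2 + 6 = 6 + a**2)
u(I) = 2*I**2 (u(I) = (2*I)*I = 2*I**2)
j(S) = 2*S**2*(6 + S + S**2) (j(S) = (S + (6 + S**2))*(2*S**2) = (6 + S + S**2)*(2*S**2) = 2*S**2*(6 + S + S**2))
j(-4) + 62*104 = 2*(-4)**2*(6 - 4 + (-4)**2) + 62*104 = 2*16*(6 - 4 + 16) + 6448 = 2*16*18 + 6448 = 576 + 6448 = 7024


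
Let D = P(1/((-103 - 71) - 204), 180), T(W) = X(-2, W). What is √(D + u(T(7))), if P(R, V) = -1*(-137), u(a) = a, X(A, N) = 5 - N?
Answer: 3*√15 ≈ 11.619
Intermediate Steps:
T(W) = 5 - W
P(R, V) = 137
D = 137
√(D + u(T(7))) = √(137 + (5 - 1*7)) = √(137 + (5 - 7)) = √(137 - 2) = √135 = 3*√15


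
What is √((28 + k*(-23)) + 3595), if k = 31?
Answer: √2910 ≈ 53.944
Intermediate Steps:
√((28 + k*(-23)) + 3595) = √((28 + 31*(-23)) + 3595) = √((28 - 713) + 3595) = √(-685 + 3595) = √2910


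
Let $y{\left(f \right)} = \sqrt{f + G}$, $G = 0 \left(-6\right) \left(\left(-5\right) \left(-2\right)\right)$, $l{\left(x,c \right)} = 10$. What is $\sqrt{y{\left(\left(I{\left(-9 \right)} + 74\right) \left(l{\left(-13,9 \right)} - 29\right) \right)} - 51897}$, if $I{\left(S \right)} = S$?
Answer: $\sqrt{-51897 + i \sqrt{1235}} \approx 0.0771 + 227.81 i$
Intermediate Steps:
$G = 0$ ($G = 0 \cdot 10 = 0$)
$y{\left(f \right)} = \sqrt{f}$ ($y{\left(f \right)} = \sqrt{f + 0} = \sqrt{f}$)
$\sqrt{y{\left(\left(I{\left(-9 \right)} + 74\right) \left(l{\left(-13,9 \right)} - 29\right) \right)} - 51897} = \sqrt{\sqrt{\left(-9 + 74\right) \left(10 - 29\right)} - 51897} = \sqrt{\sqrt{65 \left(-19\right)} - 51897} = \sqrt{\sqrt{-1235} - 51897} = \sqrt{i \sqrt{1235} - 51897} = \sqrt{-51897 + i \sqrt{1235}}$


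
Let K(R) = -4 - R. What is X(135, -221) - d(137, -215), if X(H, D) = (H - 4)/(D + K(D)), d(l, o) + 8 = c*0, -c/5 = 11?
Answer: -99/4 ≈ -24.750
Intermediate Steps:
c = -55 (c = -5*11 = -55)
d(l, o) = -8 (d(l, o) = -8 - 55*0 = -8 + 0 = -8)
X(H, D) = 1 - H/4 (X(H, D) = (H - 4)/(D + (-4 - D)) = (-4 + H)/(-4) = (-4 + H)*(-¼) = 1 - H/4)
X(135, -221) - d(137, -215) = (1 - ¼*135) - 1*(-8) = (1 - 135/4) + 8 = -131/4 + 8 = -99/4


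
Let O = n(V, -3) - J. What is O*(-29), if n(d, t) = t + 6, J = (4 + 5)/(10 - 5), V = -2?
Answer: -174/5 ≈ -34.800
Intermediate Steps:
J = 9/5 ≈ 1.8000
n(d, t) = 6 + t
O = 6/5 (O = (6 - 3) - 1*9/5 = 3 - 9/5 = 6/5 ≈ 1.2000)
O*(-29) = (6/5)*(-29) = -174/5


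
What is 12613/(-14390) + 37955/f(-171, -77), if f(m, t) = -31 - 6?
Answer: -546639131/532430 ≈ -1026.7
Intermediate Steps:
f(m, t) = -37
12613/(-14390) + 37955/f(-171, -77) = 12613/(-14390) + 37955/(-37) = 12613*(-1/14390) + 37955*(-1/37) = -12613/14390 - 37955/37 = -546639131/532430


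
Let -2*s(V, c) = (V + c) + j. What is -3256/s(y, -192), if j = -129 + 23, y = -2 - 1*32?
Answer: -1628/83 ≈ -19.614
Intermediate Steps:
y = -34 (y = -2 - 32 = -34)
j = -106
s(V, c) = 53 - V/2 - c/2 (s(V, c) = -((V + c) - 106)/2 = -(-106 + V + c)/2 = 53 - V/2 - c/2)
-3256/s(y, -192) = -3256/(53 - 1/2*(-34) - 1/2*(-192)) = -3256/(53 + 17 + 96) = -3256/166 = -3256*1/166 = -1628/83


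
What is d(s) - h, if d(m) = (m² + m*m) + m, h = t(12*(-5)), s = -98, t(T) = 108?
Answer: 19002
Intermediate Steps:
h = 108
d(m) = m + 2*m² (d(m) = (m² + m²) + m = 2*m² + m = m + 2*m²)
d(s) - h = -98*(1 + 2*(-98)) - 1*108 = -98*(1 - 196) - 108 = -98*(-195) - 108 = 19110 - 108 = 19002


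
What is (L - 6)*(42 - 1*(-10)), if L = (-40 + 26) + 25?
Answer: 260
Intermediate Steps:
L = 11 (L = -14 + 25 = 11)
(L - 6)*(42 - 1*(-10)) = (11 - 6)*(42 - 1*(-10)) = 5*(42 + 10) = 5*52 = 260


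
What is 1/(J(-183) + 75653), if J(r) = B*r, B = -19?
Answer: 1/79130 ≈ 1.2637e-5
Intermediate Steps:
J(r) = -19*r
1/(J(-183) + 75653) = 1/(-19*(-183) + 75653) = 1/(3477 + 75653) = 1/79130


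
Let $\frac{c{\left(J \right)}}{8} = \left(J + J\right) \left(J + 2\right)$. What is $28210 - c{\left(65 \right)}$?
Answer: $-41470$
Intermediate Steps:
$c{\left(J \right)} = 16 J \left(2 + J\right)$ ($c{\left(J \right)} = 8 \left(J + J\right) \left(J + 2\right) = 8 \cdot 2 J \left(2 + J\right) = 16 J \left(2 + J\right)$)
$28210 - c{\left(65 \right)} = 28210 - 16 \cdot 65 \left(2 + 65\right) = 28210 - 16 \cdot 65 \cdot 67 = 28210 - 69680 = -41470$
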